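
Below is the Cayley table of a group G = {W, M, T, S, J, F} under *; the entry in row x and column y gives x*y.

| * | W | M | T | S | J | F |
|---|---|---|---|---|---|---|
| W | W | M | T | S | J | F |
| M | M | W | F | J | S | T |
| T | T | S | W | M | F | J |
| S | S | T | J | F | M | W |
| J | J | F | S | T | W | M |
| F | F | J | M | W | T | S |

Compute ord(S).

3

The identity element is W (its row matches the header).
S^1 = S
S^2 = S*S = F
S^3 = F*S = W
The first power of S equal to the identity is S^3, so ord(S) = 3.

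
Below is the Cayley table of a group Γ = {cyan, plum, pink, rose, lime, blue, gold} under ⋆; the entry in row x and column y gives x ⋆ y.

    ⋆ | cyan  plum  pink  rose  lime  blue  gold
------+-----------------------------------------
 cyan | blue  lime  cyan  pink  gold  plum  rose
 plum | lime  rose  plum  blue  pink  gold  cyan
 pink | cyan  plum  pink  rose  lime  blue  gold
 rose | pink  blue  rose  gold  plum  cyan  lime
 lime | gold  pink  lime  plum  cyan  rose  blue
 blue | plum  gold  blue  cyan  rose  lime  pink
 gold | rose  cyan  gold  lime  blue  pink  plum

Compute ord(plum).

7

The identity element is pink (its row matches the header).
plum^1 = plum
plum^2 = plum ⋆ plum = rose
plum^3 = rose ⋆ plum = blue
plum^4 = blue ⋆ plum = gold
plum^5 = gold ⋆ plum = cyan
plum^6 = cyan ⋆ plum = lime
plum^7 = lime ⋆ plum = pink
The first power of plum equal to the identity is plum^7, so ord(plum) = 7.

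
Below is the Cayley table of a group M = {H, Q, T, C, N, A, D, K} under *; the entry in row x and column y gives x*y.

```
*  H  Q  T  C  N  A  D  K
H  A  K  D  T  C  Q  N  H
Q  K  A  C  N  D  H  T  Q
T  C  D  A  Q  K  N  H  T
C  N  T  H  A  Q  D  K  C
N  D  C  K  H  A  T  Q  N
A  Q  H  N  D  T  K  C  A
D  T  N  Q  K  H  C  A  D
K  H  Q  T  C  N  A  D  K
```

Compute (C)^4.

C^1 = C
C^2 = C*C = A
C^3 = A*C = D
C^4 = D*C = K

K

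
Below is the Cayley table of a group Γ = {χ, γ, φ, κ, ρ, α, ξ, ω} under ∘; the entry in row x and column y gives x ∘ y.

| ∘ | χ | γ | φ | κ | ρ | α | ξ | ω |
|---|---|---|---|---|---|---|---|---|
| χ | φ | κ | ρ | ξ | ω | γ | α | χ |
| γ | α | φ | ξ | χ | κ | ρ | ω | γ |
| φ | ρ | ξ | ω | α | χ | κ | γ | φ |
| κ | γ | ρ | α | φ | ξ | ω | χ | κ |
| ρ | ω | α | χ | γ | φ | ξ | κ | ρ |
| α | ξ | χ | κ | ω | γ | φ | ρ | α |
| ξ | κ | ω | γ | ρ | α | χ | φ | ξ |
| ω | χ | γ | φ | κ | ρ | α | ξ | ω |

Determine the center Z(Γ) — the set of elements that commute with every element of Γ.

An element z is central iff its row equals its column in the table.
For γ: γ ∘ κ = χ ≠ ρ = κ ∘ γ, so γ ∉ Z.
Checking each element this way leaves Z(Γ) = {φ, ω}.

{φ, ω}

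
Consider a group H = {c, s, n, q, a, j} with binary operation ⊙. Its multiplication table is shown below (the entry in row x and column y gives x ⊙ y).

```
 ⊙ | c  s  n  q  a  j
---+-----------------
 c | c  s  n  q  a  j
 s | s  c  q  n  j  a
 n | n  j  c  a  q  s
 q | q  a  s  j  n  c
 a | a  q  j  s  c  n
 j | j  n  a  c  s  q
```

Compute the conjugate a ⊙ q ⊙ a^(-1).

The identity is c. In row a, the entry c sits in column a, so a^(-1) = a.
a ⊙ q = s
s ⊙ a = j

j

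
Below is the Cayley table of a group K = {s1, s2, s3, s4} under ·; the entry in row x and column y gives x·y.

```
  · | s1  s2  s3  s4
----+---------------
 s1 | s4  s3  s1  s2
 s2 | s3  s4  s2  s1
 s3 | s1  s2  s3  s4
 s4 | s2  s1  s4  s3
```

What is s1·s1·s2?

s1·s1 = s4
s4·s2 = s1

s1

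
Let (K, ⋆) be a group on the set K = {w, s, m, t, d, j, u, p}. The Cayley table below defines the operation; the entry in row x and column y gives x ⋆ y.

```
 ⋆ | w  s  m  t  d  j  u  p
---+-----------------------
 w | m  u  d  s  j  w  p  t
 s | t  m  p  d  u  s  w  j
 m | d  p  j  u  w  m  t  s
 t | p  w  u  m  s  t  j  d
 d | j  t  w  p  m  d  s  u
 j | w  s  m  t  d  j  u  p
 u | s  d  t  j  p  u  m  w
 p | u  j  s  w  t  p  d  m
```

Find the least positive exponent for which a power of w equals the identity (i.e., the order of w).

4

The identity element is j (its row matches the header).
w^1 = w
w^2 = w ⋆ w = m
w^3 = m ⋆ w = d
w^4 = d ⋆ w = j
The first power of w equal to the identity is w^4, so ord(w) = 4.
(Structurally, K here is isomorphic to the quaternion group Q_8.)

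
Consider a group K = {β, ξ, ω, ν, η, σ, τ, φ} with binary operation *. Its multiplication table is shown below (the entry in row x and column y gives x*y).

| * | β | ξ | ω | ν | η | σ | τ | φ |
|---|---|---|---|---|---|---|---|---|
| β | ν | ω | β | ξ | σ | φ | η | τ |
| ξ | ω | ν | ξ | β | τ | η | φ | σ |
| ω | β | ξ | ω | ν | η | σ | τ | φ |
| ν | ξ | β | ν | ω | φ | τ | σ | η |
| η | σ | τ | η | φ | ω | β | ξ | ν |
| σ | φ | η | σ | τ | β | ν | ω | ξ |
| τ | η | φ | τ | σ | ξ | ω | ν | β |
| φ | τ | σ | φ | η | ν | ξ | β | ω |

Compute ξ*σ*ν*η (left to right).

ν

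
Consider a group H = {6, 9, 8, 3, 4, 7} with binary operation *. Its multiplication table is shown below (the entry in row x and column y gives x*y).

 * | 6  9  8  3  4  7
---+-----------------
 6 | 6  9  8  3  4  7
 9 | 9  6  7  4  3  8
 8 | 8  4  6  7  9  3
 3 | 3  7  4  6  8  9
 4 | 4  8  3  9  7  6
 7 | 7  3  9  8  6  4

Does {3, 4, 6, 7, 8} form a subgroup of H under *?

4*3 = 9, which is not in {3, 4, 6, 7, 8}.
The subset is not closed under *, so it is not a subgroup.

No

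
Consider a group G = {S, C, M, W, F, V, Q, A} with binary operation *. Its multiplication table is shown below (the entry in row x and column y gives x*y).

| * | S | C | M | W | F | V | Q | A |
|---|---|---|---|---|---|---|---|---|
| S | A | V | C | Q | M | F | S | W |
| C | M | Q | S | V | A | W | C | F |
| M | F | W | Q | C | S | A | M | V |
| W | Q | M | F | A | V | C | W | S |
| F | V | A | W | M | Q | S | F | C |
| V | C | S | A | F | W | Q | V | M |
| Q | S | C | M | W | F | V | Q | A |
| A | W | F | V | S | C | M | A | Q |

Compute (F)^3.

F

F^1 = F
F^2 = F*F = Q
F^3 = Q*F = F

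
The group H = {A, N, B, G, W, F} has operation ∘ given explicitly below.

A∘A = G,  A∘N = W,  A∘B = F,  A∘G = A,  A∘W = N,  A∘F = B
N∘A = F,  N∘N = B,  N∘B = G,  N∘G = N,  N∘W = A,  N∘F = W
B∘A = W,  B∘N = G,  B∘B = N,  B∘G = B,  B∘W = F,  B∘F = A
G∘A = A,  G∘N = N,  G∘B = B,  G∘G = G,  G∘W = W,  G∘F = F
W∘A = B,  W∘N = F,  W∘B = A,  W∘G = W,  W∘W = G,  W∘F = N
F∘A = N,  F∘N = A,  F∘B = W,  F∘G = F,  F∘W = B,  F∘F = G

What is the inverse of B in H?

N

First locate the identity: row G matches the header, so G is the identity.
Scan row B for G: B ∘ N = G. Hence B^(-1) = N.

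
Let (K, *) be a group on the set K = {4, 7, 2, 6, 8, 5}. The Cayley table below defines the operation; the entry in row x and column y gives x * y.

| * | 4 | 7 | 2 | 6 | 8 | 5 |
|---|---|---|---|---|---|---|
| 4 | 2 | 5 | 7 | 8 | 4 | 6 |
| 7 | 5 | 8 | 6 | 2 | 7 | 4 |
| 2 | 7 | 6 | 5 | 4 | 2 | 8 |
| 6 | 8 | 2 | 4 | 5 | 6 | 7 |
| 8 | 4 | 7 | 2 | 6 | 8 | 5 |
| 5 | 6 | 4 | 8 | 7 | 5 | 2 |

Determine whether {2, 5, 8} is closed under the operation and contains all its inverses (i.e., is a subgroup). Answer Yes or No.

Yes

{2, 5, 8} contains the identity 8.
Checking products: every product of two elements of {2, 5, 8} (read from the table) lies in {2, 5, 8}, so the set is closed.
In a finite group, a nonempty closed subset is a subgroup. So {2, 5, 8} ≤ K.
(Structurally, K here is isomorphic to the cyclic group Z_6.)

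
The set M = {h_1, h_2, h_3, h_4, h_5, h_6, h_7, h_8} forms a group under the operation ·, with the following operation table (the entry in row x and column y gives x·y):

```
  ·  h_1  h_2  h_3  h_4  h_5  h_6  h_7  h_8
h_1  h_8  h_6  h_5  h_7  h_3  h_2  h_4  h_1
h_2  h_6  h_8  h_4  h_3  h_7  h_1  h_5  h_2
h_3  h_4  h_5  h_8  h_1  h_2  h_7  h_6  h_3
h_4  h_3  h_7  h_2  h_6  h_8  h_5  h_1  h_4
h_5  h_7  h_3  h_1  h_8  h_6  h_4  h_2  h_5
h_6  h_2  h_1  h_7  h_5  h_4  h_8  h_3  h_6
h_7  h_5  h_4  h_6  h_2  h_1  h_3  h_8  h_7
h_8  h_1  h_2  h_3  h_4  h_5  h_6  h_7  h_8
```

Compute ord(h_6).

2

The identity element is h_8 (its row matches the header).
h_6^1 = h_6
h_6^2 = h_6·h_6 = h_8
The first power of h_6 equal to the identity is h_6^2, so ord(h_6) = 2.
(Structurally, M here is isomorphic to the dihedral group D_4.)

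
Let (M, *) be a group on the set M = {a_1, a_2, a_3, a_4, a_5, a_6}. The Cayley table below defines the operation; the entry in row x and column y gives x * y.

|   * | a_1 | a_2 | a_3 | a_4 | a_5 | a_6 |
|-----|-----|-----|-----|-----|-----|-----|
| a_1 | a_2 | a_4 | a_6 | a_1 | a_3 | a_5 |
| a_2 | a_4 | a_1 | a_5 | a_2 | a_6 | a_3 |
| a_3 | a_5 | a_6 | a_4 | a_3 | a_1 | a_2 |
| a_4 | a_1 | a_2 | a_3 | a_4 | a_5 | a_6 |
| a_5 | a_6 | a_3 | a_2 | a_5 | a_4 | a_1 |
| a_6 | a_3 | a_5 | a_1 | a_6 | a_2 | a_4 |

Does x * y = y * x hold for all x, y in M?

No

a_2 * a_6 = a_3 but a_6 * a_2 = a_5.
Since a_2 and a_6 do not commute, M is not abelian.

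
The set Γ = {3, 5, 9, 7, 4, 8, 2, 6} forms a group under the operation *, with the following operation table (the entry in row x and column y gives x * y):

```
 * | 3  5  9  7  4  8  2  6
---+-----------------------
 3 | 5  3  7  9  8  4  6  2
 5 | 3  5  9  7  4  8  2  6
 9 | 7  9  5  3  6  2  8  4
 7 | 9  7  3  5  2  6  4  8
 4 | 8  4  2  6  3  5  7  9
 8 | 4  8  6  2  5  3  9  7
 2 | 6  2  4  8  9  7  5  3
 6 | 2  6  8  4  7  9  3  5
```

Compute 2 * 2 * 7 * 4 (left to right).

2

2 * 2 = 5
5 * 7 = 7
7 * 4 = 2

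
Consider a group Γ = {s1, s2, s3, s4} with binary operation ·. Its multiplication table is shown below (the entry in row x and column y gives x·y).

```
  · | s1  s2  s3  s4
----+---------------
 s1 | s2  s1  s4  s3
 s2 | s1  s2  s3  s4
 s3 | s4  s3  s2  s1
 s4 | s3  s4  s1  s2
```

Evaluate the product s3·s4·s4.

s3

s3·s4 = s1
s1·s4 = s3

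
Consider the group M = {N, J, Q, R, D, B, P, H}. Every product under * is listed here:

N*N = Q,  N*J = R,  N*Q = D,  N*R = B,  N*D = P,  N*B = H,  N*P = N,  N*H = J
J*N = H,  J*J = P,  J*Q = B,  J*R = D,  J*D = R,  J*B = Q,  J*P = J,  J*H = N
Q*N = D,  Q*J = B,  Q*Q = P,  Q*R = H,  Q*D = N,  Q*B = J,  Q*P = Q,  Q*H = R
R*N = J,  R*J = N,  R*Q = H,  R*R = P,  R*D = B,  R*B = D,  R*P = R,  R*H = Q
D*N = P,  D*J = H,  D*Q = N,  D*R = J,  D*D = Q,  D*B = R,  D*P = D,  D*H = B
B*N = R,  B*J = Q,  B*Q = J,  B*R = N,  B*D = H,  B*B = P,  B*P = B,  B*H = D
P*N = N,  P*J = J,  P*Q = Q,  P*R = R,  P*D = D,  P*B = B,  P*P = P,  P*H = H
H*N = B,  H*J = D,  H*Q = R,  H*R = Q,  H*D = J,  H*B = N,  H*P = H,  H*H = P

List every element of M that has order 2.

Identity is P. Compute the order of each non-identity element by repeated multiplication:
  N: N → Q → D → P  (order 4)
  J: J → P  (order 2)
  Q: Q → P  (order 2)
  R: R → P  (order 2)
  D: D → Q → N → P  (order 4)
  B: B → P  (order 2)
  H: H → P  (order 2)
Elements of order 2: {B, H, J, Q, R}.

{B, H, J, Q, R}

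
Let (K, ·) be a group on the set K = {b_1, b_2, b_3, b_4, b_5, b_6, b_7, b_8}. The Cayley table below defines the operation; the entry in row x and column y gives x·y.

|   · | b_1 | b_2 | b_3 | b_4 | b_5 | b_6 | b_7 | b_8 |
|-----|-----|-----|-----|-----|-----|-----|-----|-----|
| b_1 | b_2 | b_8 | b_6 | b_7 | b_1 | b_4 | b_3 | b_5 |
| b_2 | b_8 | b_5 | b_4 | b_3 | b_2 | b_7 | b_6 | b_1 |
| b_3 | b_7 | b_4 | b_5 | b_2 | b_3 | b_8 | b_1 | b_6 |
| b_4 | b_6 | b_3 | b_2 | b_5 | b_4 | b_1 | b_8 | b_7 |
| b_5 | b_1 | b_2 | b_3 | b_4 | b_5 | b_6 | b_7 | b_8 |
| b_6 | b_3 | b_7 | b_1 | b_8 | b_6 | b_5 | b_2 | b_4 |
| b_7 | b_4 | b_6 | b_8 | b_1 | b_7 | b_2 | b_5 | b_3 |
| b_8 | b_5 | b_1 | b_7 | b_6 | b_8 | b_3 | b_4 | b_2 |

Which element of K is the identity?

The identity e satisfies e·x = x for all x, so its row in the table reproduces the column headers.
Row b_5 reads: b_1, b_2, b_3, b_4, b_5, b_6, b_7, b_8 — exactly the header order. So b_5 is the identity.

b_5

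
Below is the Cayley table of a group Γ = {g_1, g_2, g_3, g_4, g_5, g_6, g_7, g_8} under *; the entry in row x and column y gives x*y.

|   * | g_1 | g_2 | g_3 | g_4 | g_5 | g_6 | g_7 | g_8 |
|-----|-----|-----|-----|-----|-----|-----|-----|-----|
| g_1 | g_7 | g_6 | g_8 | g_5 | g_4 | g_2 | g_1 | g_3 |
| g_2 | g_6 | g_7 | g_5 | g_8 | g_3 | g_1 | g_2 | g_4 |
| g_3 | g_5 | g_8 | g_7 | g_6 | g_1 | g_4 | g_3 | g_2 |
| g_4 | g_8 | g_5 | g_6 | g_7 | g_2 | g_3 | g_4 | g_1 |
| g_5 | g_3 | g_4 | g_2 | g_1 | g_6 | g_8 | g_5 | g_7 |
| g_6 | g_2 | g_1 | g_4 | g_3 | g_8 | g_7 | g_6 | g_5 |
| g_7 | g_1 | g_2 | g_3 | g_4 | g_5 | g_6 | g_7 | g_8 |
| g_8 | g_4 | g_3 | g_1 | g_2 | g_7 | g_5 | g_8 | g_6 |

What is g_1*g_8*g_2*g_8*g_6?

g_7

g_1*g_8 = g_3
g_3*g_2 = g_8
g_8*g_8 = g_6
g_6*g_6 = g_7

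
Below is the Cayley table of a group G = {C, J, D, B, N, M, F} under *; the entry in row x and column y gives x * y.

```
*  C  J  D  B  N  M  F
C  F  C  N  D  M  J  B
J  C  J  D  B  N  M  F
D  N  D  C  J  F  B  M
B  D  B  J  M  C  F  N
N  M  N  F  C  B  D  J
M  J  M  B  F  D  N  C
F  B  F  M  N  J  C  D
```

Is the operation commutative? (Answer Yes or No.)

Yes

Check whether the table is symmetric across its main diagonal.
Every entry (row x, col y) equals the entry (row y, col x), so G is abelian.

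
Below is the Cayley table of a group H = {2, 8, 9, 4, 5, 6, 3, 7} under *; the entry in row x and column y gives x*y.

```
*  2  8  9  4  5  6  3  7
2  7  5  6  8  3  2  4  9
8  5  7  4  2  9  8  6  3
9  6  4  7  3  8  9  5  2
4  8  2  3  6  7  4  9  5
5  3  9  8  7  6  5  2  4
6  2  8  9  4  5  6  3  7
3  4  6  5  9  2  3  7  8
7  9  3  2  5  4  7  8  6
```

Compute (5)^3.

5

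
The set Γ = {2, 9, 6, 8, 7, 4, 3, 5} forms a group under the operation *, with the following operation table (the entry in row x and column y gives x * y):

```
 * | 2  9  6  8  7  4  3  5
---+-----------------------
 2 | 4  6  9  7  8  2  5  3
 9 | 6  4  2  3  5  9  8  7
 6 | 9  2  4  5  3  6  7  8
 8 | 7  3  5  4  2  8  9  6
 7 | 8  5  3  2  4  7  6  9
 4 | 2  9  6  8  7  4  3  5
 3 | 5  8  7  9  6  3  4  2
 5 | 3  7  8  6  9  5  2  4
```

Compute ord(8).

The identity element is 4 (its row matches the header).
8^1 = 8
8^2 = 8 * 8 = 4
The first power of 8 equal to the identity is 8^2, so ord(8) = 2.
(Structurally, Γ here is isomorphic to the elementary abelian group (Z_2)^3.)

2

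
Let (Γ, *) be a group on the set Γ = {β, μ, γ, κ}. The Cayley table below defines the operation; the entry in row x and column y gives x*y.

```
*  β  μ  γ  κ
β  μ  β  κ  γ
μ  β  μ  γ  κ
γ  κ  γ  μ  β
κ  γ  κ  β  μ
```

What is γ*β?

Read row γ, column β: γ*β = κ.

κ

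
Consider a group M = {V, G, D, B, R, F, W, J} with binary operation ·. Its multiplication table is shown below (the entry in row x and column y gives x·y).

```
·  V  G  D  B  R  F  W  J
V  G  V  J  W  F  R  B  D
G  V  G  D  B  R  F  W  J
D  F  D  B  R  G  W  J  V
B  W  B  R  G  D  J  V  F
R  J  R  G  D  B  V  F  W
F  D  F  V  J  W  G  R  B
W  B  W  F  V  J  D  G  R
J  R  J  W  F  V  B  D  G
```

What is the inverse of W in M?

W

First locate the identity: row G matches the header, so G is the identity.
Scan row W for G: W·W = G. Hence W^(-1) = W.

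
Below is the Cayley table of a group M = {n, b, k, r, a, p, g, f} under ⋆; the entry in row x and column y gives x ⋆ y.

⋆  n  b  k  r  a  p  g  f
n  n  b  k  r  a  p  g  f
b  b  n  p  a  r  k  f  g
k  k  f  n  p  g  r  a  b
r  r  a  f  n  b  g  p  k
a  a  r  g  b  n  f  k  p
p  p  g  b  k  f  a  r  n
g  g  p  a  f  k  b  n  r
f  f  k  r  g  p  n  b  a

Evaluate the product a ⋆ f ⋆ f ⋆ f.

a ⋆ f = p
p ⋆ f = n
n ⋆ f = f

f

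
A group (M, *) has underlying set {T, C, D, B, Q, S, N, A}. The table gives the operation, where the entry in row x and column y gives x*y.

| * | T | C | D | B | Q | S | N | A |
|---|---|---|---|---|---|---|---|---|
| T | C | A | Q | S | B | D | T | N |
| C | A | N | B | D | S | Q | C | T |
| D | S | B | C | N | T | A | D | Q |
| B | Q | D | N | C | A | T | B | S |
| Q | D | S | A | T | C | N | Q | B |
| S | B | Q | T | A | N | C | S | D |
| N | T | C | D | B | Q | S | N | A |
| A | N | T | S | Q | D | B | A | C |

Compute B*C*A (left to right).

Q

B*C = D
D*A = Q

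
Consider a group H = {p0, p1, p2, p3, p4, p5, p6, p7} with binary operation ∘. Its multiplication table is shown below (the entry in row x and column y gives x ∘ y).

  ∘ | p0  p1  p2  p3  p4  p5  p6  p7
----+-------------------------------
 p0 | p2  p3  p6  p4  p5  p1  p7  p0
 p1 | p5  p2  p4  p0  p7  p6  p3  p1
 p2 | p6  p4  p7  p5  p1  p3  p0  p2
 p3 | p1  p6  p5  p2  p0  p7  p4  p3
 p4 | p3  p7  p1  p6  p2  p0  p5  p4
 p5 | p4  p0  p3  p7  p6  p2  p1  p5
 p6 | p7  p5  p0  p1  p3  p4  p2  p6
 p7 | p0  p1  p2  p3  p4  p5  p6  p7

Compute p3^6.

p2

p3^1 = p3
p3^2 = p3 ∘ p3 = p2
p3^3 = p2 ∘ p3 = p5
p3^4 = p5 ∘ p3 = p7
p3^5 = p7 ∘ p3 = p3
p3^6 = p3 ∘ p3 = p2
(Structurally, H here is isomorphic to the quaternion group Q_8.)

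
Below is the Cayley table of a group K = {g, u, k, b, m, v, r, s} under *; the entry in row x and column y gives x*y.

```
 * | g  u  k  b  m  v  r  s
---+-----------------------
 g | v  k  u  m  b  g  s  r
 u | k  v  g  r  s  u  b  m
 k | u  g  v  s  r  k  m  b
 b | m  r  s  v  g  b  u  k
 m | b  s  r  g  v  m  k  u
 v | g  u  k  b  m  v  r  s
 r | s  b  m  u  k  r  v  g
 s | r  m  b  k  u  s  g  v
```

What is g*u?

Read row g, column u: g*u = k.

k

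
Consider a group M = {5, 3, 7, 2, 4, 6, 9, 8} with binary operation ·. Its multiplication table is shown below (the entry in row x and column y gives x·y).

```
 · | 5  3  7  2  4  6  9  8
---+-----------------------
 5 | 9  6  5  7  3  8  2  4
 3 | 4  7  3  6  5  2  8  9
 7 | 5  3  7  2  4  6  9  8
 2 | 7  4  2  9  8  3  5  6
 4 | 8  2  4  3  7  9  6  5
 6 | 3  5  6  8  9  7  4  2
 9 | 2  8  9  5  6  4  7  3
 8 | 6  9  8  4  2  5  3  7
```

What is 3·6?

Read row 3, column 6: 3·6 = 2.
(Structurally, M here is isomorphic to the dihedral group D_4.)

2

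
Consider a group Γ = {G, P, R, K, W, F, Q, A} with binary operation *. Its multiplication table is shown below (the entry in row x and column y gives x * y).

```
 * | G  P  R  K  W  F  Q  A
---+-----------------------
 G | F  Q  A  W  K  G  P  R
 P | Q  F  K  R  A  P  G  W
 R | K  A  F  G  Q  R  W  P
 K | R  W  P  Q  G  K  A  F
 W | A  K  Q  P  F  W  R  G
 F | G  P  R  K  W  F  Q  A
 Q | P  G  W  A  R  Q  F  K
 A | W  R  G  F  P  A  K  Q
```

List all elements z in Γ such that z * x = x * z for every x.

An element z is central iff its row equals its column in the table.
For R: R * A = P ≠ G = A * R, so R ∉ Z.
Checking each element this way leaves Z(Γ) = {F, Q}.

{F, Q}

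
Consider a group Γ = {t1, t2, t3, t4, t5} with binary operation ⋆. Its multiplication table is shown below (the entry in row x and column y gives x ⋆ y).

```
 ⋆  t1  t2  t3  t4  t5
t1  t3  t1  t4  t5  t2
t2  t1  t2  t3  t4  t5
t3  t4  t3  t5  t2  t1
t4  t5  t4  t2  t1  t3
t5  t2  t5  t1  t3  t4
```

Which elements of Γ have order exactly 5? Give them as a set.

Identity is t2. Compute the order of each non-identity element by repeated multiplication:
  t1: t1 → t3 → t4 → t5 → t2  (order 5)
  t3: t3 → t5 → t1 → t4 → t2  (order 5)
  t4: t4 → t1 → t5 → t3 → t2  (order 5)
  t5: t5 → t4 → t3 → t1 → t2  (order 5)
Elements of order 5: {t1, t3, t4, t5}.

{t1, t3, t4, t5}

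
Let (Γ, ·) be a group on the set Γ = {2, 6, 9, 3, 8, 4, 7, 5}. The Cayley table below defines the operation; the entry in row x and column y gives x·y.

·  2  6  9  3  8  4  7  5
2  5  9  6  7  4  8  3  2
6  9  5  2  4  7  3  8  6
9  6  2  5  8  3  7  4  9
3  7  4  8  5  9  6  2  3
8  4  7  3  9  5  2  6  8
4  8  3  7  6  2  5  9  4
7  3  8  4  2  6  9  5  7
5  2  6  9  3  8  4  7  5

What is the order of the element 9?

The identity element is 5 (its row matches the header).
9^1 = 9
9^2 = 9·9 = 5
The first power of 9 equal to the identity is 9^2, so ord(9) = 2.

2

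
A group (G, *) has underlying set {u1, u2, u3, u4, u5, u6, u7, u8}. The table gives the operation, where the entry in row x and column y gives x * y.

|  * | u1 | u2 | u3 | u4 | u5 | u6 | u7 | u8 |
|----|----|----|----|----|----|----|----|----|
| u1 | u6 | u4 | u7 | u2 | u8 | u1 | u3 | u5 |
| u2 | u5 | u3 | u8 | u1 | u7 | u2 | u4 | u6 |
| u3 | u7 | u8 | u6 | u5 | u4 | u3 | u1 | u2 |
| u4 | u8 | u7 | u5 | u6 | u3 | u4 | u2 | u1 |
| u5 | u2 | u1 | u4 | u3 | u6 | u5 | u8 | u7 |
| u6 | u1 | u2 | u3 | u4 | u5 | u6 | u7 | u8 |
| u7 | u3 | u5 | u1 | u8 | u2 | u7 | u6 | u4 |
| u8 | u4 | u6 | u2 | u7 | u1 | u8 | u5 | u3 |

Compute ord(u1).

The identity element is u6 (its row matches the header).
u1^1 = u1
u1^2 = u1 * u1 = u6
The first power of u1 equal to the identity is u1^2, so ord(u1) = 2.

2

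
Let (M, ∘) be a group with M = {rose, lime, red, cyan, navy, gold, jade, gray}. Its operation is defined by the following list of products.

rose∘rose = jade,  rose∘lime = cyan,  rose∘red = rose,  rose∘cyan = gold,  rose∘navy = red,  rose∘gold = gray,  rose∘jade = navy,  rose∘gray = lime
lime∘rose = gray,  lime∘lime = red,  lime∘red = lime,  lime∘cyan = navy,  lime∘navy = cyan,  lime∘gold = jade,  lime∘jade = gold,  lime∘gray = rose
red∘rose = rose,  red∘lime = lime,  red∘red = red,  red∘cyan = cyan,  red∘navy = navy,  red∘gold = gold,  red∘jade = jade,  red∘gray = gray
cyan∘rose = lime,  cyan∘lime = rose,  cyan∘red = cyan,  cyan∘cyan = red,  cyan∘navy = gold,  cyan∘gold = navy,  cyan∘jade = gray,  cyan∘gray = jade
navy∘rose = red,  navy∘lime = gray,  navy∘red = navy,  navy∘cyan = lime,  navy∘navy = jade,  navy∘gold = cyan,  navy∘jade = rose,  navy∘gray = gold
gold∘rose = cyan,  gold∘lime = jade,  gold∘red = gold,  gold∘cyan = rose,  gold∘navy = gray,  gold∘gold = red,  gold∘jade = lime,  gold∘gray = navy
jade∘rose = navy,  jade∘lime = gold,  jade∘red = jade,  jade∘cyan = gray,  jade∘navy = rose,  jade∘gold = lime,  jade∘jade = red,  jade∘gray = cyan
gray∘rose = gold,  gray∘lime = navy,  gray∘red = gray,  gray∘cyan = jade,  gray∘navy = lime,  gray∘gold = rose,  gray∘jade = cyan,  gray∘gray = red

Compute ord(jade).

The identity element is red (its row matches the header).
jade^1 = jade
jade^2 = jade ∘ jade = red
The first power of jade equal to the identity is jade^2, so ord(jade) = 2.
(Structurally, M here is isomorphic to the dihedral group D_4.)

2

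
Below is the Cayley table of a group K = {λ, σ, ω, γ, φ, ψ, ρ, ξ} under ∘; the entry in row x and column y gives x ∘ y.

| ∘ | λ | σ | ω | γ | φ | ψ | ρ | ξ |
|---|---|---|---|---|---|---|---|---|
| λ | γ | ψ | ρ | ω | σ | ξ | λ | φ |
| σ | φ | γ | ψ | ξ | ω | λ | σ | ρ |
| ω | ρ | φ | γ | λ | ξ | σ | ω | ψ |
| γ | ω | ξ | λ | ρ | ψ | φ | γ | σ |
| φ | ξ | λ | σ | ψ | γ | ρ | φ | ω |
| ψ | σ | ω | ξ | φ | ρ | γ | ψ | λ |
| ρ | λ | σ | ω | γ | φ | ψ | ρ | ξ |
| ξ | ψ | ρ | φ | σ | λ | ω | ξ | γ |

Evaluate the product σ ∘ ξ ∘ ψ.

ψ

σ ∘ ξ = ρ
ρ ∘ ψ = ψ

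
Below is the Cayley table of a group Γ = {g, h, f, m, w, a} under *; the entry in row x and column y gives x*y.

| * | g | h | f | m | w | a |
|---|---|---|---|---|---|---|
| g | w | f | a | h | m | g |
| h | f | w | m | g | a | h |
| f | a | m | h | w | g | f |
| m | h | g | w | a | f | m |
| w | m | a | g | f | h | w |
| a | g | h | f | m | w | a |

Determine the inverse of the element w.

First locate the identity: row a matches the header, so a is the identity.
Scan row w for a: w*h = a. Hence w^(-1) = h.
(Structurally, Γ here is isomorphic to the cyclic group Z_6.)

h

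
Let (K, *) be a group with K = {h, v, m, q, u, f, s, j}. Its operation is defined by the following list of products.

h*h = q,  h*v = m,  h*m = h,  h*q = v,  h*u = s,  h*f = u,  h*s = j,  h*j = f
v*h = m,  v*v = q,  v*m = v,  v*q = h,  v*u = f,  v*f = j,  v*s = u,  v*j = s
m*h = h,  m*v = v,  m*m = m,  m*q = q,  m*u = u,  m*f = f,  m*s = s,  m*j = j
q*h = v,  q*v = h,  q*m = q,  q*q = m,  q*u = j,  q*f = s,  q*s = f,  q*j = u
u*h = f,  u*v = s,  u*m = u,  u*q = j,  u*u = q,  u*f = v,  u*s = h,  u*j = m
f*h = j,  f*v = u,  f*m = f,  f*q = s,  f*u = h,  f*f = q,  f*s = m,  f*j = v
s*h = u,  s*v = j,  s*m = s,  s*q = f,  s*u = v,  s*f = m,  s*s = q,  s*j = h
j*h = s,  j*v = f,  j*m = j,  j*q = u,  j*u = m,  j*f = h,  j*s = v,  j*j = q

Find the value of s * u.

v

Read row s, column u: s * u = v.
(Structurally, K here is isomorphic to the quaternion group Q_8.)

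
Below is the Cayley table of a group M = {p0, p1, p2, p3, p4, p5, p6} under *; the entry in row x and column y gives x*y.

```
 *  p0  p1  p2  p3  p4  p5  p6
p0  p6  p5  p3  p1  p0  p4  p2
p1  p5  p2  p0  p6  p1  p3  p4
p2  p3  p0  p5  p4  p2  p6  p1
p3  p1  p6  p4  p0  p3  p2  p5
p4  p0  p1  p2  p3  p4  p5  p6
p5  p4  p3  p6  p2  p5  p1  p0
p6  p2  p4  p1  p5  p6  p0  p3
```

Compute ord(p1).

7

The identity element is p4 (its row matches the header).
p1^1 = p1
p1^2 = p1*p1 = p2
p1^3 = p2*p1 = p0
p1^4 = p0*p1 = p5
p1^5 = p5*p1 = p3
p1^6 = p3*p1 = p6
p1^7 = p6*p1 = p4
The first power of p1 equal to the identity is p1^7, so ord(p1) = 7.
(Structurally, M here is isomorphic to the cyclic group Z_7.)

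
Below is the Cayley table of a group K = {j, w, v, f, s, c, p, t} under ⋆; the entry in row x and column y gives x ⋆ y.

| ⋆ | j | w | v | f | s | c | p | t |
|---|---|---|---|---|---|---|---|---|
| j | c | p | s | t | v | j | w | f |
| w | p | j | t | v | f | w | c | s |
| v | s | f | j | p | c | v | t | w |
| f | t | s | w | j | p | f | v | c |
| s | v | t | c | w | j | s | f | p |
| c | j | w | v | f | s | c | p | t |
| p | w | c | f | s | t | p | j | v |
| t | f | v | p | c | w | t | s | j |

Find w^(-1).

First locate the identity: row c matches the header, so c is the identity.
Scan row w for c: w ⋆ p = c. Hence w^(-1) = p.

p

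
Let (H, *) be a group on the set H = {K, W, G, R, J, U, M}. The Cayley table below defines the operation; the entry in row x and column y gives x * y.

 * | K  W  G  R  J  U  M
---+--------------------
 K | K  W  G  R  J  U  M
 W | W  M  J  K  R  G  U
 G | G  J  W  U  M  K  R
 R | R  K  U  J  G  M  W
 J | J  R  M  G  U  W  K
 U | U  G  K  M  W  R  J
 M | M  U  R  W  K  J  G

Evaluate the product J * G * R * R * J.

J * G = M
M * R = W
W * R = K
K * J = J
(Structurally, H here is isomorphic to the cyclic group Z_7.)

J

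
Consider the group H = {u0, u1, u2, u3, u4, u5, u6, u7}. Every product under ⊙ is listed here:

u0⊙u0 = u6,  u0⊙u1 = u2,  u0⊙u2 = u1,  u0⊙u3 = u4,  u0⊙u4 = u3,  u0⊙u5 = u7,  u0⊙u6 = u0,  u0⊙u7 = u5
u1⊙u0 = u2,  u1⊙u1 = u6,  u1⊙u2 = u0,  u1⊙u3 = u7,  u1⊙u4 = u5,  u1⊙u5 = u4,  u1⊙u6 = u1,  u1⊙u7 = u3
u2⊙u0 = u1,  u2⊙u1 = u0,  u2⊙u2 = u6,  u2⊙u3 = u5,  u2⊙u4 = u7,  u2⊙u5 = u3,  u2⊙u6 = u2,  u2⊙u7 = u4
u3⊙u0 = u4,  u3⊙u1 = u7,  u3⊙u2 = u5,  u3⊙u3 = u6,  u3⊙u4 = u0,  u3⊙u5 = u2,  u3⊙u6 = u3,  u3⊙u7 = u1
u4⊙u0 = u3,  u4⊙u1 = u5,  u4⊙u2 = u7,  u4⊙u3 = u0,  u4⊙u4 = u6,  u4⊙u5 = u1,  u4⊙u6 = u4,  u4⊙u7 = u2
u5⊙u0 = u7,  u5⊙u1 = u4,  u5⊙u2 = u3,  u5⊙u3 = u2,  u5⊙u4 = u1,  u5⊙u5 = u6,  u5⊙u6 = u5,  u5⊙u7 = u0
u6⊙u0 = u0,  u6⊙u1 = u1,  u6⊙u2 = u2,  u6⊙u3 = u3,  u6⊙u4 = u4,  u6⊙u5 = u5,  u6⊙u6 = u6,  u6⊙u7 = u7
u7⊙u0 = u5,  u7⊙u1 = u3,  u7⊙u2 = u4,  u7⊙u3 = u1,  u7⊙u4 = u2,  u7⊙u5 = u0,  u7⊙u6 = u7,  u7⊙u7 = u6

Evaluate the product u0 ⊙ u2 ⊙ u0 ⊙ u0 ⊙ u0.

u0 ⊙ u2 = u1
u1 ⊙ u0 = u2
u2 ⊙ u0 = u1
u1 ⊙ u0 = u2
(Structurally, H here is isomorphic to the elementary abelian group (Z_2)^3.)

u2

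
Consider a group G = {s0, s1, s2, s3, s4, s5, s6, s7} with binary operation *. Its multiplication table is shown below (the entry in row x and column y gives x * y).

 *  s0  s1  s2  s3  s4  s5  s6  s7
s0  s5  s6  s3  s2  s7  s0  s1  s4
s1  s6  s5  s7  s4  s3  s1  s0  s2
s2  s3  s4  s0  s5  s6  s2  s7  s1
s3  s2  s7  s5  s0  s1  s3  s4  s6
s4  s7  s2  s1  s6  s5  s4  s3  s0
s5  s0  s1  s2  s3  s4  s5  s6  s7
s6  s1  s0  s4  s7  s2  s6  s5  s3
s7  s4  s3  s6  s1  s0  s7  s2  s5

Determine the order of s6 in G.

The identity element is s5 (its row matches the header).
s6^1 = s6
s6^2 = s6 * s6 = s5
The first power of s6 equal to the identity is s6^2, so ord(s6) = 2.

2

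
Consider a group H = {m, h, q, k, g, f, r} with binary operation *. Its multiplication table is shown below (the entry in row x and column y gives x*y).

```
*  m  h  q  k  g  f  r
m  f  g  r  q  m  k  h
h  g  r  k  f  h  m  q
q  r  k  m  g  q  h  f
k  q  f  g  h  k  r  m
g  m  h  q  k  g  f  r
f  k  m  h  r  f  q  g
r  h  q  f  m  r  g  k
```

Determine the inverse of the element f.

First locate the identity: row g matches the header, so g is the identity.
Scan row f for g: f*r = g. Hence f^(-1) = r.
(Structurally, H here is isomorphic to the cyclic group Z_7.)

r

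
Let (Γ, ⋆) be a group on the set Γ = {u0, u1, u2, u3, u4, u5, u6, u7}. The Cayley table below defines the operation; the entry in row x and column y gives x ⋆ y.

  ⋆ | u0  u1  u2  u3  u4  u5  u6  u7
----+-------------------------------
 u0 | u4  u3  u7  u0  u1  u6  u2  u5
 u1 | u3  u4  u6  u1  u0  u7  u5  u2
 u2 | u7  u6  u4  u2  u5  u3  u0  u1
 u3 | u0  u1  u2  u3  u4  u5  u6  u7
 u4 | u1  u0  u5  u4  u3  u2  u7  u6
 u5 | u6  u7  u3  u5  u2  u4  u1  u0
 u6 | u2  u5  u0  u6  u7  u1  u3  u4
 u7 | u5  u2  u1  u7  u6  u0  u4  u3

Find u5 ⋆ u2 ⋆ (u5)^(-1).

The identity is u3. In row u5, the entry u3 sits in column u2, so u5^(-1) = u2.
u5 ⋆ u2 = u3
u3 ⋆ u2 = u2

u2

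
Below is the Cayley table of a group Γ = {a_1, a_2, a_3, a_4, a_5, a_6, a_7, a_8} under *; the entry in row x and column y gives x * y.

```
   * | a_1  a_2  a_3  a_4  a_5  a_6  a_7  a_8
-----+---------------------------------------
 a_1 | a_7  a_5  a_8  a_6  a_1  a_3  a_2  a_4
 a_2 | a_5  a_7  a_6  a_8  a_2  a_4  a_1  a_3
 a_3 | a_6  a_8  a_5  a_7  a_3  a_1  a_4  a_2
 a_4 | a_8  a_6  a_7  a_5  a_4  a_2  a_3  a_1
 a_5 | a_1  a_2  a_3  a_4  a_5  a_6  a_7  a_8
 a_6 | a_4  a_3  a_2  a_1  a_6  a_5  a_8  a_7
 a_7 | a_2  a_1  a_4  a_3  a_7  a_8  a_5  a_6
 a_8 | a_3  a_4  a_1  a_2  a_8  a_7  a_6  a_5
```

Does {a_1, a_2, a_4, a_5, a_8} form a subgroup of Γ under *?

a_1 * a_1 = a_7, which is not in {a_1, a_2, a_4, a_5, a_8}.
The subset is not closed under *, so it is not a subgroup.

No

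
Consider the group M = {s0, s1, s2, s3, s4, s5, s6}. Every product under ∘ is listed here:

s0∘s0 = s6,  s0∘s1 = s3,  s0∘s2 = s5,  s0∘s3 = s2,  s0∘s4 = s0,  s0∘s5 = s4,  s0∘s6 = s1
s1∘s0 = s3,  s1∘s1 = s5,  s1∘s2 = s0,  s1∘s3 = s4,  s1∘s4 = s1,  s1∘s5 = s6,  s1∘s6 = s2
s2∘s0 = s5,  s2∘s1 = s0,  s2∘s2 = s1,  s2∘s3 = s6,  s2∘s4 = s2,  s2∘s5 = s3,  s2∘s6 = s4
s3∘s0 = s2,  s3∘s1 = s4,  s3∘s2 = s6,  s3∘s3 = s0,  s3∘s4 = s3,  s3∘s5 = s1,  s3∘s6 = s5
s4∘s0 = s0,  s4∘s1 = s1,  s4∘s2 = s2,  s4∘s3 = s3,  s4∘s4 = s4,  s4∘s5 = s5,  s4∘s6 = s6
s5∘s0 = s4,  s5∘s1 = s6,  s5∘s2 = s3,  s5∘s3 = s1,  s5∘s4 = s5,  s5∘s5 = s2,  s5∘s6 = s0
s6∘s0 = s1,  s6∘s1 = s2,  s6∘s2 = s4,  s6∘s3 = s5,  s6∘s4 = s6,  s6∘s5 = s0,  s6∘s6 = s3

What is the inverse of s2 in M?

First locate the identity: row s4 matches the header, so s4 is the identity.
Scan row s2 for s4: s2 ∘ s6 = s4. Hence s2^(-1) = s6.

s6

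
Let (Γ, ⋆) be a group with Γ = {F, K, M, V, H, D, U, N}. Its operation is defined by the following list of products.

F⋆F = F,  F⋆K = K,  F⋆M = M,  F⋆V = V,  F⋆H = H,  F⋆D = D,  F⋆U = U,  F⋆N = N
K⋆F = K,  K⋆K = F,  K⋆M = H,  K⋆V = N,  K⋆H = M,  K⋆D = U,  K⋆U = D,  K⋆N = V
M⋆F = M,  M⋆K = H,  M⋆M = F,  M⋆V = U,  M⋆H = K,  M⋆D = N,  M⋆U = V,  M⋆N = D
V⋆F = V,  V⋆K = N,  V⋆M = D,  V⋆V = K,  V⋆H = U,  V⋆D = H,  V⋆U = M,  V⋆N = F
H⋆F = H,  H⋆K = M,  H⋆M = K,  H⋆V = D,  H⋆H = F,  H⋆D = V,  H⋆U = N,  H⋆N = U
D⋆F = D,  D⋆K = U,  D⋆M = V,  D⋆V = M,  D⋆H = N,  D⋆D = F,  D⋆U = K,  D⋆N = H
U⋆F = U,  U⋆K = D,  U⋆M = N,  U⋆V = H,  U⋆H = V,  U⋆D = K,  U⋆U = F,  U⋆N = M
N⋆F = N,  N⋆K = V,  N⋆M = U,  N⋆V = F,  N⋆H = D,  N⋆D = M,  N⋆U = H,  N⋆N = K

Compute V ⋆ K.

N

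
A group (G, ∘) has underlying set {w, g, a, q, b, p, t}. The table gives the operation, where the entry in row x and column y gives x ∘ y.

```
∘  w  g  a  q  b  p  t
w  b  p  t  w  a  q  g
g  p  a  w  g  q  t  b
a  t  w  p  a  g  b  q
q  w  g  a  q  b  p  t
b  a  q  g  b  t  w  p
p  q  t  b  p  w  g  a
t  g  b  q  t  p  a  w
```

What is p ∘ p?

Read row p, column p: p ∘ p = g.

g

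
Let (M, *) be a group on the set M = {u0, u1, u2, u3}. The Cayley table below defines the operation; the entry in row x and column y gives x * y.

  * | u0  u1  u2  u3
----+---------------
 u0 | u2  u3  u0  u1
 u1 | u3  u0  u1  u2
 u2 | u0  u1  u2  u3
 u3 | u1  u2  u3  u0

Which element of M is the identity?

The identity e satisfies e * x = x for all x, so its row in the table reproduces the column headers.
Row u2 reads: u0, u1, u2, u3 — exactly the header order. So u2 is the identity.

u2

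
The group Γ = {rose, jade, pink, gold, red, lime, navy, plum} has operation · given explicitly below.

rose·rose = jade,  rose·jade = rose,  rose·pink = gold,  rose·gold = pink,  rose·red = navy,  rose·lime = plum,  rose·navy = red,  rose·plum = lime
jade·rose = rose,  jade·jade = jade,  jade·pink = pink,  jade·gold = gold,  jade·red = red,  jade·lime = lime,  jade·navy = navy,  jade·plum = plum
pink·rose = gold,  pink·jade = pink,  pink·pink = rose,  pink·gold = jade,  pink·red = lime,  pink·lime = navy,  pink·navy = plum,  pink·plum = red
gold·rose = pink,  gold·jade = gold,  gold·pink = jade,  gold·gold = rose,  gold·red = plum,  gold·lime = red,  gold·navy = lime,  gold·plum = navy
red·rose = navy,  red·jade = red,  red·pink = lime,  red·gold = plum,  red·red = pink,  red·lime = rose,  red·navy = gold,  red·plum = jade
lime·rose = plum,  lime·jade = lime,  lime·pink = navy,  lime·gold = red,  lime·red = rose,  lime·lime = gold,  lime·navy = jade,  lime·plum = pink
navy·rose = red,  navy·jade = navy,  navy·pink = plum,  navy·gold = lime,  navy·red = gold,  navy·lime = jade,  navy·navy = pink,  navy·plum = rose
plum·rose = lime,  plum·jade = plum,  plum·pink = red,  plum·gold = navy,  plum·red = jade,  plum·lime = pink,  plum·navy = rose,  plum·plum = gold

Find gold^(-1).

First locate the identity: row jade matches the header, so jade is the identity.
Scan row gold for jade: gold·pink = jade. Hence gold^(-1) = pink.

pink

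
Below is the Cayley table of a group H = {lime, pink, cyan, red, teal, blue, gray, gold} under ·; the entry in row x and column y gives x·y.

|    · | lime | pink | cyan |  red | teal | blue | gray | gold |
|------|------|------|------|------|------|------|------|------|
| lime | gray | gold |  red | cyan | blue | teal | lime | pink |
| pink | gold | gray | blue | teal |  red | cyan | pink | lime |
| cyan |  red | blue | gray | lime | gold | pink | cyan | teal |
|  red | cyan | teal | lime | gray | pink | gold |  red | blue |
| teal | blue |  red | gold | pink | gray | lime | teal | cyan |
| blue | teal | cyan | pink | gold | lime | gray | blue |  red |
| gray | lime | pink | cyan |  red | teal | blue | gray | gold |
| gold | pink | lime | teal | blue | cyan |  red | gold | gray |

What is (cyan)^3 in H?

cyan

cyan^1 = cyan
cyan^2 = cyan·cyan = gray
cyan^3 = gray·cyan = cyan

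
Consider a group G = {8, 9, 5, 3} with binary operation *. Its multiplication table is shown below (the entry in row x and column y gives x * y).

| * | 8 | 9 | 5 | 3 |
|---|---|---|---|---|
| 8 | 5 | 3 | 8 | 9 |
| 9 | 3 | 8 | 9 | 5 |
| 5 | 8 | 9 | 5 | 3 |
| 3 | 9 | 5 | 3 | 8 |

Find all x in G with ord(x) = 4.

Identity is 5. Compute the order of each non-identity element by repeated multiplication:
  8: 8 → 5  (order 2)
  9: 9 → 8 → 3 → 5  (order 4)
  3: 3 → 8 → 9 → 5  (order 4)
Elements of order 4: {3, 9}.

{3, 9}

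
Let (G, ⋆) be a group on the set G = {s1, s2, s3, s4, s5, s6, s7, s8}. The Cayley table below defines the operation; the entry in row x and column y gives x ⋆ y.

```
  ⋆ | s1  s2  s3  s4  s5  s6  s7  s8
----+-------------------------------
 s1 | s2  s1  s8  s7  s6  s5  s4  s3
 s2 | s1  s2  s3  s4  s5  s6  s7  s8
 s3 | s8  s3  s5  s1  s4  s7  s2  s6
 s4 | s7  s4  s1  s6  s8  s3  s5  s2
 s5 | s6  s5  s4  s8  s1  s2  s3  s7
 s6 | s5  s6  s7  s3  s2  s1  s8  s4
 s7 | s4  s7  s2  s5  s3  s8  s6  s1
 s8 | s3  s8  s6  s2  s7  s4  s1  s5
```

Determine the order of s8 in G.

The identity element is s2 (its row matches the header).
s8^1 = s8
s8^2 = s8 ⋆ s8 = s5
s8^3 = s5 ⋆ s8 = s7
s8^4 = s7 ⋆ s8 = s1
s8^5 = s1 ⋆ s8 = s3
s8^6 = s3 ⋆ s8 = s6
s8^7 = s6 ⋆ s8 = s4
s8^8 = s4 ⋆ s8 = s2
The first power of s8 equal to the identity is s8^8, so ord(s8) = 8.
(Structurally, G here is isomorphic to the cyclic group Z_8.)

8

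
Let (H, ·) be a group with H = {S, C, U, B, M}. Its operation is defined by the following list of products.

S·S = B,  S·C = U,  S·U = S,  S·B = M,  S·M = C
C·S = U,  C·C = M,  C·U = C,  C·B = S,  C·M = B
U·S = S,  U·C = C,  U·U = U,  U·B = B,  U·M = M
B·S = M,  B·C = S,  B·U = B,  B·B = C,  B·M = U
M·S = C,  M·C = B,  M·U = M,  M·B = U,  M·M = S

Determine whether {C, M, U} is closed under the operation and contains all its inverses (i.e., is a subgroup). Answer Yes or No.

No

M·M = S, which is not in {C, M, U}.
The subset is not closed under ·, so it is not a subgroup.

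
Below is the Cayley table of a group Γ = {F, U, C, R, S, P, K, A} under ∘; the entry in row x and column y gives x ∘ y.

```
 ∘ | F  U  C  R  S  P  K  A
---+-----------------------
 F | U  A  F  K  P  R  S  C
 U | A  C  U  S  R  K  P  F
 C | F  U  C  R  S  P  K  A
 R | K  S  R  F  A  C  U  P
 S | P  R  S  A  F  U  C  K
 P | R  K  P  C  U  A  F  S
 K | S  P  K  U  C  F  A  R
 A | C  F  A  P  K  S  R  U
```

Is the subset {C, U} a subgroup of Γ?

Yes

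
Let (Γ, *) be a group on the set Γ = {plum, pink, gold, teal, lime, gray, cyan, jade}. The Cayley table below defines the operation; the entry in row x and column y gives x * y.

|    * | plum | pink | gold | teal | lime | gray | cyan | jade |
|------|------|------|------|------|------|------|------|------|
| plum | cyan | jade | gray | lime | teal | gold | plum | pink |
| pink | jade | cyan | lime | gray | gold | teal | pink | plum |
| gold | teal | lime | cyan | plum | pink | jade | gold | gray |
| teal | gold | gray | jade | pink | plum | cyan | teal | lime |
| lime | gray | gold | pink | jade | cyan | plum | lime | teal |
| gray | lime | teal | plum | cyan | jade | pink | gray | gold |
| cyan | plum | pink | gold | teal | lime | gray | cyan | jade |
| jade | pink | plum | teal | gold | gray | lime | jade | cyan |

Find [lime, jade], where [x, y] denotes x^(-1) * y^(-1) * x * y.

pink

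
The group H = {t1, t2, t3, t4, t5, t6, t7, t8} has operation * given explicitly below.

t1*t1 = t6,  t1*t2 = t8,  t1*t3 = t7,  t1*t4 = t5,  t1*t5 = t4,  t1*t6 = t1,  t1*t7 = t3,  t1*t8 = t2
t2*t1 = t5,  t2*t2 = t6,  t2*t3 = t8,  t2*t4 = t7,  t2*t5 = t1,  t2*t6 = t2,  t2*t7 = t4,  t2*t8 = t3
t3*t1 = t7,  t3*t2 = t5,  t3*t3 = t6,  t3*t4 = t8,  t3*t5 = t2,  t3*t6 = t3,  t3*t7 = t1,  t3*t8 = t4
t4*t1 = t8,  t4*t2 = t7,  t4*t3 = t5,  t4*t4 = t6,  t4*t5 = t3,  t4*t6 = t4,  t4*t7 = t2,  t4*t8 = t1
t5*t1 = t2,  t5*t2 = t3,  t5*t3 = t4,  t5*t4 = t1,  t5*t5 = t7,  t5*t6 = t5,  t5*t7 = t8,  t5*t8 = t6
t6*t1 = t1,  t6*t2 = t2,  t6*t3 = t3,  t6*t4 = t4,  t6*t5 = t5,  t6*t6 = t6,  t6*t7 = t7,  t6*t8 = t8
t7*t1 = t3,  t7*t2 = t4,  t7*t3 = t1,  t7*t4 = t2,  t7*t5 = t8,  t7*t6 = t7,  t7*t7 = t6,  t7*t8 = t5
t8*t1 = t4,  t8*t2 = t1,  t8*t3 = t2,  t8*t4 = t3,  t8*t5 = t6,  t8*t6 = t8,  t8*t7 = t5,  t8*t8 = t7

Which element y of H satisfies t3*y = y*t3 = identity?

t3

First locate the identity: row t6 matches the header, so t6 is the identity.
Scan row t3 for t6: t3*t3 = t6. Hence t3^(-1) = t3.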